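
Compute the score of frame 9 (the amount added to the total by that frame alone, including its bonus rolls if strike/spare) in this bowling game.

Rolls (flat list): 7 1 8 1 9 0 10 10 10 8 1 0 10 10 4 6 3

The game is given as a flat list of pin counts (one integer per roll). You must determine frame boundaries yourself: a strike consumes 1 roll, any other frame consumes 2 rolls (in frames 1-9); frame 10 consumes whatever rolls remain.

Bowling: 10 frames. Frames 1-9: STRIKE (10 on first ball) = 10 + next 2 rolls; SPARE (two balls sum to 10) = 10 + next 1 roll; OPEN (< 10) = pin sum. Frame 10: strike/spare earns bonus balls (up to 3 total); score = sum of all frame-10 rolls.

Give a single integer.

Frame 1: OPEN (7+1=8). Cumulative: 8
Frame 2: OPEN (8+1=9). Cumulative: 17
Frame 3: OPEN (9+0=9). Cumulative: 26
Frame 4: STRIKE. 10 + next two rolls (10+10) = 30. Cumulative: 56
Frame 5: STRIKE. 10 + next two rolls (10+8) = 28. Cumulative: 84
Frame 6: STRIKE. 10 + next two rolls (8+1) = 19. Cumulative: 103
Frame 7: OPEN (8+1=9). Cumulative: 112
Frame 8: SPARE (0+10=10). 10 + next roll (10) = 20. Cumulative: 132
Frame 9: STRIKE. 10 + next two rolls (4+6) = 20. Cumulative: 152
Frame 10: SPARE. Sum of all frame-10 rolls (4+6+3) = 13. Cumulative: 165

Answer: 20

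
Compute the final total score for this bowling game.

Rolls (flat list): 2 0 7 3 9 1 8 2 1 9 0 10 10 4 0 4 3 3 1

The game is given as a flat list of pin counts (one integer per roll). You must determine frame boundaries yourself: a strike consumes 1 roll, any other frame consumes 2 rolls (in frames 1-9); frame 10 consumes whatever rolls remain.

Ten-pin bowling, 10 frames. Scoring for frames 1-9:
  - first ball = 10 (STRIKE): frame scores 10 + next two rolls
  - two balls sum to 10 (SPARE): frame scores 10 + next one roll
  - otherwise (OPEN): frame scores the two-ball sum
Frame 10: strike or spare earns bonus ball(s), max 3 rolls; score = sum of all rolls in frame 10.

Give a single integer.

Answer: 109

Derivation:
Frame 1: OPEN (2+0=2). Cumulative: 2
Frame 2: SPARE (7+3=10). 10 + next roll (9) = 19. Cumulative: 21
Frame 3: SPARE (9+1=10). 10 + next roll (8) = 18. Cumulative: 39
Frame 4: SPARE (8+2=10). 10 + next roll (1) = 11. Cumulative: 50
Frame 5: SPARE (1+9=10). 10 + next roll (0) = 10. Cumulative: 60
Frame 6: SPARE (0+10=10). 10 + next roll (10) = 20. Cumulative: 80
Frame 7: STRIKE. 10 + next two rolls (4+0) = 14. Cumulative: 94
Frame 8: OPEN (4+0=4). Cumulative: 98
Frame 9: OPEN (4+3=7). Cumulative: 105
Frame 10: OPEN. Sum of all frame-10 rolls (3+1) = 4. Cumulative: 109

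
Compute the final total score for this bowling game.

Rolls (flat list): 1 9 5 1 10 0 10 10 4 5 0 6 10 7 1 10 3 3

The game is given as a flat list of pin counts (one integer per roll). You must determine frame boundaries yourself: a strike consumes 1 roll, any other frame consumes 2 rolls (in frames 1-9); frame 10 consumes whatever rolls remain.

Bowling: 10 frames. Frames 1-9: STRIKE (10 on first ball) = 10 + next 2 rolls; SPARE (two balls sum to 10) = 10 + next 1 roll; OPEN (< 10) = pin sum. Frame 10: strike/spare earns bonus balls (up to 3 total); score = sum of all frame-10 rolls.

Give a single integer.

Answer: 137

Derivation:
Frame 1: SPARE (1+9=10). 10 + next roll (5) = 15. Cumulative: 15
Frame 2: OPEN (5+1=6). Cumulative: 21
Frame 3: STRIKE. 10 + next two rolls (0+10) = 20. Cumulative: 41
Frame 4: SPARE (0+10=10). 10 + next roll (10) = 20. Cumulative: 61
Frame 5: STRIKE. 10 + next two rolls (4+5) = 19. Cumulative: 80
Frame 6: OPEN (4+5=9). Cumulative: 89
Frame 7: OPEN (0+6=6). Cumulative: 95
Frame 8: STRIKE. 10 + next two rolls (7+1) = 18. Cumulative: 113
Frame 9: OPEN (7+1=8). Cumulative: 121
Frame 10: STRIKE. Sum of all frame-10 rolls (10+3+3) = 16. Cumulative: 137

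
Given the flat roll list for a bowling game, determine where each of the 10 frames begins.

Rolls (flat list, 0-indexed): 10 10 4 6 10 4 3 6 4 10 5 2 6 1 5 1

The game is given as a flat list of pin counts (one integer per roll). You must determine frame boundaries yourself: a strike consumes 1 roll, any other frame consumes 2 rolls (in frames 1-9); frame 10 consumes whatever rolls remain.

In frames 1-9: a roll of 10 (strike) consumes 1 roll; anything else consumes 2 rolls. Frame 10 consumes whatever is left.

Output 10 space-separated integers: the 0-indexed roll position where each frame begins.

Answer: 0 1 2 4 5 7 9 10 12 14

Derivation:
Frame 1 starts at roll index 0: roll=10 (strike), consumes 1 roll
Frame 2 starts at roll index 1: roll=10 (strike), consumes 1 roll
Frame 3 starts at roll index 2: rolls=4,6 (sum=10), consumes 2 rolls
Frame 4 starts at roll index 4: roll=10 (strike), consumes 1 roll
Frame 5 starts at roll index 5: rolls=4,3 (sum=7), consumes 2 rolls
Frame 6 starts at roll index 7: rolls=6,4 (sum=10), consumes 2 rolls
Frame 7 starts at roll index 9: roll=10 (strike), consumes 1 roll
Frame 8 starts at roll index 10: rolls=5,2 (sum=7), consumes 2 rolls
Frame 9 starts at roll index 12: rolls=6,1 (sum=7), consumes 2 rolls
Frame 10 starts at roll index 14: 2 remaining rolls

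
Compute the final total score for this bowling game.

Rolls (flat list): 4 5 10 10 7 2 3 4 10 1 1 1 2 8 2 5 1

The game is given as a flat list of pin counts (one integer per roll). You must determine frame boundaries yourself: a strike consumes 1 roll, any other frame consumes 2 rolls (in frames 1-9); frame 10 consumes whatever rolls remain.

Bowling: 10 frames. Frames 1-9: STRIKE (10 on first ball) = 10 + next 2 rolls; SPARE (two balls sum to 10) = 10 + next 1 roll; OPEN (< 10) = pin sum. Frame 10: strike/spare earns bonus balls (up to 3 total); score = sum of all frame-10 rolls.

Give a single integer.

Frame 1: OPEN (4+5=9). Cumulative: 9
Frame 2: STRIKE. 10 + next two rolls (10+7) = 27. Cumulative: 36
Frame 3: STRIKE. 10 + next two rolls (7+2) = 19. Cumulative: 55
Frame 4: OPEN (7+2=9). Cumulative: 64
Frame 5: OPEN (3+4=7). Cumulative: 71
Frame 6: STRIKE. 10 + next two rolls (1+1) = 12. Cumulative: 83
Frame 7: OPEN (1+1=2). Cumulative: 85
Frame 8: OPEN (1+2=3). Cumulative: 88
Frame 9: SPARE (8+2=10). 10 + next roll (5) = 15. Cumulative: 103
Frame 10: OPEN. Sum of all frame-10 rolls (5+1) = 6. Cumulative: 109

Answer: 109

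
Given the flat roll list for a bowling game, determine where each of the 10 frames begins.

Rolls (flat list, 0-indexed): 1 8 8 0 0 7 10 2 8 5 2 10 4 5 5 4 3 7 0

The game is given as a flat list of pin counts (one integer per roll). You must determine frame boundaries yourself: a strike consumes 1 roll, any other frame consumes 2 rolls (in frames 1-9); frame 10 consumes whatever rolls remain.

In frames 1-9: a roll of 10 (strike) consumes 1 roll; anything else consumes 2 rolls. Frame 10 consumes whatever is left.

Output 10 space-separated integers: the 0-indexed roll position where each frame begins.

Frame 1 starts at roll index 0: rolls=1,8 (sum=9), consumes 2 rolls
Frame 2 starts at roll index 2: rolls=8,0 (sum=8), consumes 2 rolls
Frame 3 starts at roll index 4: rolls=0,7 (sum=7), consumes 2 rolls
Frame 4 starts at roll index 6: roll=10 (strike), consumes 1 roll
Frame 5 starts at roll index 7: rolls=2,8 (sum=10), consumes 2 rolls
Frame 6 starts at roll index 9: rolls=5,2 (sum=7), consumes 2 rolls
Frame 7 starts at roll index 11: roll=10 (strike), consumes 1 roll
Frame 8 starts at roll index 12: rolls=4,5 (sum=9), consumes 2 rolls
Frame 9 starts at roll index 14: rolls=5,4 (sum=9), consumes 2 rolls
Frame 10 starts at roll index 16: 3 remaining rolls

Answer: 0 2 4 6 7 9 11 12 14 16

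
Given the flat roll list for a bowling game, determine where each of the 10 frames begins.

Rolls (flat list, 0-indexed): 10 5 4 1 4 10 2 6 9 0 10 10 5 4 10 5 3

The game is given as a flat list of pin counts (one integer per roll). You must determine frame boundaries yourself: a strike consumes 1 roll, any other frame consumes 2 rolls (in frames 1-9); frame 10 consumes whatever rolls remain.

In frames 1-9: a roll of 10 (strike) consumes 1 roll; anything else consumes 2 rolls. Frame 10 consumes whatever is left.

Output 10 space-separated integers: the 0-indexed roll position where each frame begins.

Answer: 0 1 3 5 6 8 10 11 12 14

Derivation:
Frame 1 starts at roll index 0: roll=10 (strike), consumes 1 roll
Frame 2 starts at roll index 1: rolls=5,4 (sum=9), consumes 2 rolls
Frame 3 starts at roll index 3: rolls=1,4 (sum=5), consumes 2 rolls
Frame 4 starts at roll index 5: roll=10 (strike), consumes 1 roll
Frame 5 starts at roll index 6: rolls=2,6 (sum=8), consumes 2 rolls
Frame 6 starts at roll index 8: rolls=9,0 (sum=9), consumes 2 rolls
Frame 7 starts at roll index 10: roll=10 (strike), consumes 1 roll
Frame 8 starts at roll index 11: roll=10 (strike), consumes 1 roll
Frame 9 starts at roll index 12: rolls=5,4 (sum=9), consumes 2 rolls
Frame 10 starts at roll index 14: 3 remaining rolls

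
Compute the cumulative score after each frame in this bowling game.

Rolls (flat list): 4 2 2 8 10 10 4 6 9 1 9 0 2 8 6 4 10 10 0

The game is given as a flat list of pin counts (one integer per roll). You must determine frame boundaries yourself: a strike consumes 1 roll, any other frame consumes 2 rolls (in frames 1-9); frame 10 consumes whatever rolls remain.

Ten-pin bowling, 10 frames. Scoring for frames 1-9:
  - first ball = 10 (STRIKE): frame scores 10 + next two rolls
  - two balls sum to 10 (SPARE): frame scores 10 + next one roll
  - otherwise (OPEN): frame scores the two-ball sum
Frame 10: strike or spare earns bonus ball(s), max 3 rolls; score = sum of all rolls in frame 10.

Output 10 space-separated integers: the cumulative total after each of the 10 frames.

Answer: 6 26 50 70 89 108 117 133 153 173

Derivation:
Frame 1: OPEN (4+2=6). Cumulative: 6
Frame 2: SPARE (2+8=10). 10 + next roll (10) = 20. Cumulative: 26
Frame 3: STRIKE. 10 + next two rolls (10+4) = 24. Cumulative: 50
Frame 4: STRIKE. 10 + next two rolls (4+6) = 20. Cumulative: 70
Frame 5: SPARE (4+6=10). 10 + next roll (9) = 19. Cumulative: 89
Frame 6: SPARE (9+1=10). 10 + next roll (9) = 19. Cumulative: 108
Frame 7: OPEN (9+0=9). Cumulative: 117
Frame 8: SPARE (2+8=10). 10 + next roll (6) = 16. Cumulative: 133
Frame 9: SPARE (6+4=10). 10 + next roll (10) = 20. Cumulative: 153
Frame 10: STRIKE. Sum of all frame-10 rolls (10+10+0) = 20. Cumulative: 173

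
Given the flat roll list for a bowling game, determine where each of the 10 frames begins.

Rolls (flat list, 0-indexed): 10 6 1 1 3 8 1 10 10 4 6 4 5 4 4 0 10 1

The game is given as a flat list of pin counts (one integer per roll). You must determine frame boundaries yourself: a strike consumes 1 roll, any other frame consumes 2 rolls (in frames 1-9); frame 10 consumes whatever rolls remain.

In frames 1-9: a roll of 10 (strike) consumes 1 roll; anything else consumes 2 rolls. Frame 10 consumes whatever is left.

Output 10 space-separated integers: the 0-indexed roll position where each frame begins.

Frame 1 starts at roll index 0: roll=10 (strike), consumes 1 roll
Frame 2 starts at roll index 1: rolls=6,1 (sum=7), consumes 2 rolls
Frame 3 starts at roll index 3: rolls=1,3 (sum=4), consumes 2 rolls
Frame 4 starts at roll index 5: rolls=8,1 (sum=9), consumes 2 rolls
Frame 5 starts at roll index 7: roll=10 (strike), consumes 1 roll
Frame 6 starts at roll index 8: roll=10 (strike), consumes 1 roll
Frame 7 starts at roll index 9: rolls=4,6 (sum=10), consumes 2 rolls
Frame 8 starts at roll index 11: rolls=4,5 (sum=9), consumes 2 rolls
Frame 9 starts at roll index 13: rolls=4,4 (sum=8), consumes 2 rolls
Frame 10 starts at roll index 15: 3 remaining rolls

Answer: 0 1 3 5 7 8 9 11 13 15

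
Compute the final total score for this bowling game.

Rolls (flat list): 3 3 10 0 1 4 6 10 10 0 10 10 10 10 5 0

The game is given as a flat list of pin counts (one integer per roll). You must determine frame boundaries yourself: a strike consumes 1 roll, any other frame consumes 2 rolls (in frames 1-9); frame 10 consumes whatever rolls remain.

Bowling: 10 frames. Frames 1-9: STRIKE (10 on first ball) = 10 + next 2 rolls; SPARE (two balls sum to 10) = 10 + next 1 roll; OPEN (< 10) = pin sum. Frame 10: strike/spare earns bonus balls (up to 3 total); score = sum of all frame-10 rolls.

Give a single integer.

Answer: 168

Derivation:
Frame 1: OPEN (3+3=6). Cumulative: 6
Frame 2: STRIKE. 10 + next two rolls (0+1) = 11. Cumulative: 17
Frame 3: OPEN (0+1=1). Cumulative: 18
Frame 4: SPARE (4+6=10). 10 + next roll (10) = 20. Cumulative: 38
Frame 5: STRIKE. 10 + next two rolls (10+0) = 20. Cumulative: 58
Frame 6: STRIKE. 10 + next two rolls (0+10) = 20. Cumulative: 78
Frame 7: SPARE (0+10=10). 10 + next roll (10) = 20. Cumulative: 98
Frame 8: STRIKE. 10 + next two rolls (10+10) = 30. Cumulative: 128
Frame 9: STRIKE. 10 + next two rolls (10+5) = 25. Cumulative: 153
Frame 10: STRIKE. Sum of all frame-10 rolls (10+5+0) = 15. Cumulative: 168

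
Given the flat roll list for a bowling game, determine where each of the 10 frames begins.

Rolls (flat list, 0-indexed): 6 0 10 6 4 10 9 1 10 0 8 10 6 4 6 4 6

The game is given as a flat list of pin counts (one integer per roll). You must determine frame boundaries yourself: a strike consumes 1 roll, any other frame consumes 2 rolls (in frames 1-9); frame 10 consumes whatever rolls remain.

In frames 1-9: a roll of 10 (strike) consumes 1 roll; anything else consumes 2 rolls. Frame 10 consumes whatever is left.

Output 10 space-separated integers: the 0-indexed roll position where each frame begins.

Frame 1 starts at roll index 0: rolls=6,0 (sum=6), consumes 2 rolls
Frame 2 starts at roll index 2: roll=10 (strike), consumes 1 roll
Frame 3 starts at roll index 3: rolls=6,4 (sum=10), consumes 2 rolls
Frame 4 starts at roll index 5: roll=10 (strike), consumes 1 roll
Frame 5 starts at roll index 6: rolls=9,1 (sum=10), consumes 2 rolls
Frame 6 starts at roll index 8: roll=10 (strike), consumes 1 roll
Frame 7 starts at roll index 9: rolls=0,8 (sum=8), consumes 2 rolls
Frame 8 starts at roll index 11: roll=10 (strike), consumes 1 roll
Frame 9 starts at roll index 12: rolls=6,4 (sum=10), consumes 2 rolls
Frame 10 starts at roll index 14: 3 remaining rolls

Answer: 0 2 3 5 6 8 9 11 12 14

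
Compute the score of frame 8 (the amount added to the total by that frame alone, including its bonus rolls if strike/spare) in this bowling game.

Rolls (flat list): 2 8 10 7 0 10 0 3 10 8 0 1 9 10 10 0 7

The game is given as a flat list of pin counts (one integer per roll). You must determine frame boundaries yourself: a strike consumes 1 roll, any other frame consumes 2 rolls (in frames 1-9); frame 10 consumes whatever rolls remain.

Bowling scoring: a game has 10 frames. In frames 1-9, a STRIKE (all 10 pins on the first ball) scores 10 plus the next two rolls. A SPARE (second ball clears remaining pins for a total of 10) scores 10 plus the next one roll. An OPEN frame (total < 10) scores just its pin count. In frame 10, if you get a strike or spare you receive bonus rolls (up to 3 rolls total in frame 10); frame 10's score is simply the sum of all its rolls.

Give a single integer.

Answer: 20

Derivation:
Frame 1: SPARE (2+8=10). 10 + next roll (10) = 20. Cumulative: 20
Frame 2: STRIKE. 10 + next two rolls (7+0) = 17. Cumulative: 37
Frame 3: OPEN (7+0=7). Cumulative: 44
Frame 4: STRIKE. 10 + next two rolls (0+3) = 13. Cumulative: 57
Frame 5: OPEN (0+3=3). Cumulative: 60
Frame 6: STRIKE. 10 + next two rolls (8+0) = 18. Cumulative: 78
Frame 7: OPEN (8+0=8). Cumulative: 86
Frame 8: SPARE (1+9=10). 10 + next roll (10) = 20. Cumulative: 106
Frame 9: STRIKE. 10 + next two rolls (10+0) = 20. Cumulative: 126
Frame 10: STRIKE. Sum of all frame-10 rolls (10+0+7) = 17. Cumulative: 143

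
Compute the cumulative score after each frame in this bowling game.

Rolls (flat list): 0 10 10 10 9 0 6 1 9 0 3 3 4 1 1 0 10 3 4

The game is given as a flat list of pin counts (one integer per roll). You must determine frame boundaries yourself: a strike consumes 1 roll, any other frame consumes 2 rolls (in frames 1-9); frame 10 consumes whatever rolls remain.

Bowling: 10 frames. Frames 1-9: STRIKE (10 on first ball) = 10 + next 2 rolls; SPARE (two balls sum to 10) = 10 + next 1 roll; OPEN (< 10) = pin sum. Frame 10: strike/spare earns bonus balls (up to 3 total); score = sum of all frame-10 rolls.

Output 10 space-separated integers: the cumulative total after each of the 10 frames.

Frame 1: SPARE (0+10=10). 10 + next roll (10) = 20. Cumulative: 20
Frame 2: STRIKE. 10 + next two rolls (10+9) = 29. Cumulative: 49
Frame 3: STRIKE. 10 + next two rolls (9+0) = 19. Cumulative: 68
Frame 4: OPEN (9+0=9). Cumulative: 77
Frame 5: OPEN (6+1=7). Cumulative: 84
Frame 6: OPEN (9+0=9). Cumulative: 93
Frame 7: OPEN (3+3=6). Cumulative: 99
Frame 8: OPEN (4+1=5). Cumulative: 104
Frame 9: OPEN (1+0=1). Cumulative: 105
Frame 10: STRIKE. Sum of all frame-10 rolls (10+3+4) = 17. Cumulative: 122

Answer: 20 49 68 77 84 93 99 104 105 122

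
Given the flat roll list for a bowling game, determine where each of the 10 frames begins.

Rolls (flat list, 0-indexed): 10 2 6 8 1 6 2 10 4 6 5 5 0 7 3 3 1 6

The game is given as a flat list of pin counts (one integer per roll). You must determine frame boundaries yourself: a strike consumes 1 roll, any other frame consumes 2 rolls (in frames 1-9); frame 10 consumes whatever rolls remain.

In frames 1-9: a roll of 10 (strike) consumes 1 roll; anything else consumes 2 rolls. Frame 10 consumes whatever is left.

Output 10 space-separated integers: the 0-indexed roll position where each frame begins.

Answer: 0 1 3 5 7 8 10 12 14 16

Derivation:
Frame 1 starts at roll index 0: roll=10 (strike), consumes 1 roll
Frame 2 starts at roll index 1: rolls=2,6 (sum=8), consumes 2 rolls
Frame 3 starts at roll index 3: rolls=8,1 (sum=9), consumes 2 rolls
Frame 4 starts at roll index 5: rolls=6,2 (sum=8), consumes 2 rolls
Frame 5 starts at roll index 7: roll=10 (strike), consumes 1 roll
Frame 6 starts at roll index 8: rolls=4,6 (sum=10), consumes 2 rolls
Frame 7 starts at roll index 10: rolls=5,5 (sum=10), consumes 2 rolls
Frame 8 starts at roll index 12: rolls=0,7 (sum=7), consumes 2 rolls
Frame 9 starts at roll index 14: rolls=3,3 (sum=6), consumes 2 rolls
Frame 10 starts at roll index 16: 2 remaining rolls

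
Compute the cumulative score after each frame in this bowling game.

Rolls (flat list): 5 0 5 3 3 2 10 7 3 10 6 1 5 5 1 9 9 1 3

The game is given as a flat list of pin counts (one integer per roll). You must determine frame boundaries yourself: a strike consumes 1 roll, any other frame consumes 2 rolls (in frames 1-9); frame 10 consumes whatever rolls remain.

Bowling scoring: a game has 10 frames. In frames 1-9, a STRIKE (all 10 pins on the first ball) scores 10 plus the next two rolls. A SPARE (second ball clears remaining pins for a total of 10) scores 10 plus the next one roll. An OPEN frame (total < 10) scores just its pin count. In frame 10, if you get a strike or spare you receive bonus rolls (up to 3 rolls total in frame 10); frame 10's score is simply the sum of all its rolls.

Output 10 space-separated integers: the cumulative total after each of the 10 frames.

Frame 1: OPEN (5+0=5). Cumulative: 5
Frame 2: OPEN (5+3=8). Cumulative: 13
Frame 3: OPEN (3+2=5). Cumulative: 18
Frame 4: STRIKE. 10 + next two rolls (7+3) = 20. Cumulative: 38
Frame 5: SPARE (7+3=10). 10 + next roll (10) = 20. Cumulative: 58
Frame 6: STRIKE. 10 + next two rolls (6+1) = 17. Cumulative: 75
Frame 7: OPEN (6+1=7). Cumulative: 82
Frame 8: SPARE (5+5=10). 10 + next roll (1) = 11. Cumulative: 93
Frame 9: SPARE (1+9=10). 10 + next roll (9) = 19. Cumulative: 112
Frame 10: SPARE. Sum of all frame-10 rolls (9+1+3) = 13. Cumulative: 125

Answer: 5 13 18 38 58 75 82 93 112 125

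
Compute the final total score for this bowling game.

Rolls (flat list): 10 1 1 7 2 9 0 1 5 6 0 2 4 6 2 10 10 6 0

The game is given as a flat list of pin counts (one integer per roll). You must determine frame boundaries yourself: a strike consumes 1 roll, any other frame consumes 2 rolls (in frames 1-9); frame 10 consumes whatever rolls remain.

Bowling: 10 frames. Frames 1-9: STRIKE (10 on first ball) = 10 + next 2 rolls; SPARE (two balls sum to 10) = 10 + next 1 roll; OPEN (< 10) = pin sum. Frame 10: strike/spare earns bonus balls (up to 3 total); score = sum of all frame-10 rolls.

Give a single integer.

Answer: 100

Derivation:
Frame 1: STRIKE. 10 + next two rolls (1+1) = 12. Cumulative: 12
Frame 2: OPEN (1+1=2). Cumulative: 14
Frame 3: OPEN (7+2=9). Cumulative: 23
Frame 4: OPEN (9+0=9). Cumulative: 32
Frame 5: OPEN (1+5=6). Cumulative: 38
Frame 6: OPEN (6+0=6). Cumulative: 44
Frame 7: OPEN (2+4=6). Cumulative: 50
Frame 8: OPEN (6+2=8). Cumulative: 58
Frame 9: STRIKE. 10 + next two rolls (10+6) = 26. Cumulative: 84
Frame 10: STRIKE. Sum of all frame-10 rolls (10+6+0) = 16. Cumulative: 100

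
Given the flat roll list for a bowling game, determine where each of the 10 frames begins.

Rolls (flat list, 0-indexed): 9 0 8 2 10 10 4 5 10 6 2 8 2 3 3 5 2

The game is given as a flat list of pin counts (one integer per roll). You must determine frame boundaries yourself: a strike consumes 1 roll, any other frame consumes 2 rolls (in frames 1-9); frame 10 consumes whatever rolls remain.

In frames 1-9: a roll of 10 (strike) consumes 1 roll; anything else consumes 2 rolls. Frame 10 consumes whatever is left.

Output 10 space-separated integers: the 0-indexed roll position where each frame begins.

Answer: 0 2 4 5 6 8 9 11 13 15

Derivation:
Frame 1 starts at roll index 0: rolls=9,0 (sum=9), consumes 2 rolls
Frame 2 starts at roll index 2: rolls=8,2 (sum=10), consumes 2 rolls
Frame 3 starts at roll index 4: roll=10 (strike), consumes 1 roll
Frame 4 starts at roll index 5: roll=10 (strike), consumes 1 roll
Frame 5 starts at roll index 6: rolls=4,5 (sum=9), consumes 2 rolls
Frame 6 starts at roll index 8: roll=10 (strike), consumes 1 roll
Frame 7 starts at roll index 9: rolls=6,2 (sum=8), consumes 2 rolls
Frame 8 starts at roll index 11: rolls=8,2 (sum=10), consumes 2 rolls
Frame 9 starts at roll index 13: rolls=3,3 (sum=6), consumes 2 rolls
Frame 10 starts at roll index 15: 2 remaining rolls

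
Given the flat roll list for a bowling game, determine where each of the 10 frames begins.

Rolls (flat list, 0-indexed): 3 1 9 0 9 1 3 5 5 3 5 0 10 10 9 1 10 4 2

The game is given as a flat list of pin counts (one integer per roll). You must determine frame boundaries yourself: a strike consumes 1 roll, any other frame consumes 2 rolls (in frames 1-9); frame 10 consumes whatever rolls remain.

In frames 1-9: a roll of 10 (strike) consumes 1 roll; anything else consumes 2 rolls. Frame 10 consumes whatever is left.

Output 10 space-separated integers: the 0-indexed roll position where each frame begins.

Answer: 0 2 4 6 8 10 12 13 14 16

Derivation:
Frame 1 starts at roll index 0: rolls=3,1 (sum=4), consumes 2 rolls
Frame 2 starts at roll index 2: rolls=9,0 (sum=9), consumes 2 rolls
Frame 3 starts at roll index 4: rolls=9,1 (sum=10), consumes 2 rolls
Frame 4 starts at roll index 6: rolls=3,5 (sum=8), consumes 2 rolls
Frame 5 starts at roll index 8: rolls=5,3 (sum=8), consumes 2 rolls
Frame 6 starts at roll index 10: rolls=5,0 (sum=5), consumes 2 rolls
Frame 7 starts at roll index 12: roll=10 (strike), consumes 1 roll
Frame 8 starts at roll index 13: roll=10 (strike), consumes 1 roll
Frame 9 starts at roll index 14: rolls=9,1 (sum=10), consumes 2 rolls
Frame 10 starts at roll index 16: 3 remaining rolls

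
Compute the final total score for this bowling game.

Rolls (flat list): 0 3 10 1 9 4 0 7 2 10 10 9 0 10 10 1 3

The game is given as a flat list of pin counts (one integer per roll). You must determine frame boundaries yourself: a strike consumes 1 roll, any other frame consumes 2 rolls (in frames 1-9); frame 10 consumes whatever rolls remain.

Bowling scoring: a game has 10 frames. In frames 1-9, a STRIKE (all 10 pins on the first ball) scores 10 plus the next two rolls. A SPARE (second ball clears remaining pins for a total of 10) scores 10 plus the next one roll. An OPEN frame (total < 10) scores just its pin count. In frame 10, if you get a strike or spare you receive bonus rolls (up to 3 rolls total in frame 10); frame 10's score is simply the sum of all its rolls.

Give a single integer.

Answer: 142

Derivation:
Frame 1: OPEN (0+3=3). Cumulative: 3
Frame 2: STRIKE. 10 + next two rolls (1+9) = 20. Cumulative: 23
Frame 3: SPARE (1+9=10). 10 + next roll (4) = 14. Cumulative: 37
Frame 4: OPEN (4+0=4). Cumulative: 41
Frame 5: OPEN (7+2=9). Cumulative: 50
Frame 6: STRIKE. 10 + next two rolls (10+9) = 29. Cumulative: 79
Frame 7: STRIKE. 10 + next two rolls (9+0) = 19. Cumulative: 98
Frame 8: OPEN (9+0=9). Cumulative: 107
Frame 9: STRIKE. 10 + next two rolls (10+1) = 21. Cumulative: 128
Frame 10: STRIKE. Sum of all frame-10 rolls (10+1+3) = 14. Cumulative: 142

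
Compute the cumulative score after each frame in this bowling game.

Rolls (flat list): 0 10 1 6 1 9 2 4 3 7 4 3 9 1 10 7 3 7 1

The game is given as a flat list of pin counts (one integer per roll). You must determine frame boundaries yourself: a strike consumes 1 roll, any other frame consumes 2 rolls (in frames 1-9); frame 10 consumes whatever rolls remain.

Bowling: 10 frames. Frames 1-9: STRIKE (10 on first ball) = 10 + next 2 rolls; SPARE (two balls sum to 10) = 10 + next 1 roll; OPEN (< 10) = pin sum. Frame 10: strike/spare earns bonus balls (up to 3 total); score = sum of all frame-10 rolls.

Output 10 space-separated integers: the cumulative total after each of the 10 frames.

Frame 1: SPARE (0+10=10). 10 + next roll (1) = 11. Cumulative: 11
Frame 2: OPEN (1+6=7). Cumulative: 18
Frame 3: SPARE (1+9=10). 10 + next roll (2) = 12. Cumulative: 30
Frame 4: OPEN (2+4=6). Cumulative: 36
Frame 5: SPARE (3+7=10). 10 + next roll (4) = 14. Cumulative: 50
Frame 6: OPEN (4+3=7). Cumulative: 57
Frame 7: SPARE (9+1=10). 10 + next roll (10) = 20. Cumulative: 77
Frame 8: STRIKE. 10 + next two rolls (7+3) = 20. Cumulative: 97
Frame 9: SPARE (7+3=10). 10 + next roll (7) = 17. Cumulative: 114
Frame 10: OPEN. Sum of all frame-10 rolls (7+1) = 8. Cumulative: 122

Answer: 11 18 30 36 50 57 77 97 114 122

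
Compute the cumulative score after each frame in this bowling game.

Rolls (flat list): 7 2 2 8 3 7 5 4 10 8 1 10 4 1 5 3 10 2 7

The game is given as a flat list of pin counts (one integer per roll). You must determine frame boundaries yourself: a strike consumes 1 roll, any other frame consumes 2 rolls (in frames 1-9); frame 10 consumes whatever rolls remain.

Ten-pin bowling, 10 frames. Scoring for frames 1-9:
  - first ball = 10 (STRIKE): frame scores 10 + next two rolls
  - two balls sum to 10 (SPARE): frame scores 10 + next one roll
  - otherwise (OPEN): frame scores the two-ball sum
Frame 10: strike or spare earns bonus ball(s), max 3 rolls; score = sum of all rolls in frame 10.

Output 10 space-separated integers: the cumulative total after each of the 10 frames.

Frame 1: OPEN (7+2=9). Cumulative: 9
Frame 2: SPARE (2+8=10). 10 + next roll (3) = 13. Cumulative: 22
Frame 3: SPARE (3+7=10). 10 + next roll (5) = 15. Cumulative: 37
Frame 4: OPEN (5+4=9). Cumulative: 46
Frame 5: STRIKE. 10 + next two rolls (8+1) = 19. Cumulative: 65
Frame 6: OPEN (8+1=9). Cumulative: 74
Frame 7: STRIKE. 10 + next two rolls (4+1) = 15. Cumulative: 89
Frame 8: OPEN (4+1=5). Cumulative: 94
Frame 9: OPEN (5+3=8). Cumulative: 102
Frame 10: STRIKE. Sum of all frame-10 rolls (10+2+7) = 19. Cumulative: 121

Answer: 9 22 37 46 65 74 89 94 102 121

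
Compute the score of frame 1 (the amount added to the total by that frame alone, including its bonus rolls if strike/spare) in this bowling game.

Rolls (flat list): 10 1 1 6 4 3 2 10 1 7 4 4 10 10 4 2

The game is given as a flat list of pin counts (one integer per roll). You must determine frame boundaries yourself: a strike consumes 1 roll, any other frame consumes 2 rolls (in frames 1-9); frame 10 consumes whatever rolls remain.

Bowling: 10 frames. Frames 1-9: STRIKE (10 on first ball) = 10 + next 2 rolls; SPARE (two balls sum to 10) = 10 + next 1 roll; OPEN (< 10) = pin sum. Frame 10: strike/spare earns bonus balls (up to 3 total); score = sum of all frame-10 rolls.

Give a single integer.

Answer: 12

Derivation:
Frame 1: STRIKE. 10 + next two rolls (1+1) = 12. Cumulative: 12
Frame 2: OPEN (1+1=2). Cumulative: 14
Frame 3: SPARE (6+4=10). 10 + next roll (3) = 13. Cumulative: 27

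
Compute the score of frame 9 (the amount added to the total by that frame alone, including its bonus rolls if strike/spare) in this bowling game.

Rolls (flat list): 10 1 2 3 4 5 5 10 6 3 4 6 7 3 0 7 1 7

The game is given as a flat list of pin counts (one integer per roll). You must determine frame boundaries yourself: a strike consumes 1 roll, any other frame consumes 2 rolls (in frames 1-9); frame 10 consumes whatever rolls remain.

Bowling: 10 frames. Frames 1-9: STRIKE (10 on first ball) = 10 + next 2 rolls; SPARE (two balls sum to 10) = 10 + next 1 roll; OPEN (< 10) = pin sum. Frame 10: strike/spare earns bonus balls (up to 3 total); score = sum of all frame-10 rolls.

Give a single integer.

Answer: 7

Derivation:
Frame 1: STRIKE. 10 + next two rolls (1+2) = 13. Cumulative: 13
Frame 2: OPEN (1+2=3). Cumulative: 16
Frame 3: OPEN (3+4=7). Cumulative: 23
Frame 4: SPARE (5+5=10). 10 + next roll (10) = 20. Cumulative: 43
Frame 5: STRIKE. 10 + next two rolls (6+3) = 19. Cumulative: 62
Frame 6: OPEN (6+3=9). Cumulative: 71
Frame 7: SPARE (4+6=10). 10 + next roll (7) = 17. Cumulative: 88
Frame 8: SPARE (7+3=10). 10 + next roll (0) = 10. Cumulative: 98
Frame 9: OPEN (0+7=7). Cumulative: 105
Frame 10: OPEN. Sum of all frame-10 rolls (1+7) = 8. Cumulative: 113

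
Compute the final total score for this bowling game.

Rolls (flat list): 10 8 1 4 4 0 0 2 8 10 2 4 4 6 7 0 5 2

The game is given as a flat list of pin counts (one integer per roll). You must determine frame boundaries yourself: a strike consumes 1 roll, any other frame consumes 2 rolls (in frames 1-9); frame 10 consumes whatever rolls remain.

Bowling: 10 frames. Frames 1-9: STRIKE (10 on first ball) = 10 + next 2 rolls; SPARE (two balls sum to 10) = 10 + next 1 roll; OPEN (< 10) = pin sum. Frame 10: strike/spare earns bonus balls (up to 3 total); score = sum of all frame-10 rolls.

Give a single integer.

Frame 1: STRIKE. 10 + next two rolls (8+1) = 19. Cumulative: 19
Frame 2: OPEN (8+1=9). Cumulative: 28
Frame 3: OPEN (4+4=8). Cumulative: 36
Frame 4: OPEN (0+0=0). Cumulative: 36
Frame 5: SPARE (2+8=10). 10 + next roll (10) = 20. Cumulative: 56
Frame 6: STRIKE. 10 + next two rolls (2+4) = 16. Cumulative: 72
Frame 7: OPEN (2+4=6). Cumulative: 78
Frame 8: SPARE (4+6=10). 10 + next roll (7) = 17. Cumulative: 95
Frame 9: OPEN (7+0=7). Cumulative: 102
Frame 10: OPEN. Sum of all frame-10 rolls (5+2) = 7. Cumulative: 109

Answer: 109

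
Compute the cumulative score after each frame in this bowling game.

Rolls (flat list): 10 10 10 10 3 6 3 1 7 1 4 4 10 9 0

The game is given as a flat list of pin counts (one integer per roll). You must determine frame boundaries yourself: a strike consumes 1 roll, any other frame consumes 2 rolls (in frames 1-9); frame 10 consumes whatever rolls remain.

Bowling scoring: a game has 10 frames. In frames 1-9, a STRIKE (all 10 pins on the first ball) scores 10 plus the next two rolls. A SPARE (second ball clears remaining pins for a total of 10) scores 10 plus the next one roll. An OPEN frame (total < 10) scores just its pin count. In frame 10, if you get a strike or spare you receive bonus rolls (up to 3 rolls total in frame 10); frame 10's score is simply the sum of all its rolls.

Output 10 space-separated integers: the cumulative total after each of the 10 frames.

Frame 1: STRIKE. 10 + next two rolls (10+10) = 30. Cumulative: 30
Frame 2: STRIKE. 10 + next two rolls (10+10) = 30. Cumulative: 60
Frame 3: STRIKE. 10 + next two rolls (10+3) = 23. Cumulative: 83
Frame 4: STRIKE. 10 + next two rolls (3+6) = 19. Cumulative: 102
Frame 5: OPEN (3+6=9). Cumulative: 111
Frame 6: OPEN (3+1=4). Cumulative: 115
Frame 7: OPEN (7+1=8). Cumulative: 123
Frame 8: OPEN (4+4=8). Cumulative: 131
Frame 9: STRIKE. 10 + next two rolls (9+0) = 19. Cumulative: 150
Frame 10: OPEN. Sum of all frame-10 rolls (9+0) = 9. Cumulative: 159

Answer: 30 60 83 102 111 115 123 131 150 159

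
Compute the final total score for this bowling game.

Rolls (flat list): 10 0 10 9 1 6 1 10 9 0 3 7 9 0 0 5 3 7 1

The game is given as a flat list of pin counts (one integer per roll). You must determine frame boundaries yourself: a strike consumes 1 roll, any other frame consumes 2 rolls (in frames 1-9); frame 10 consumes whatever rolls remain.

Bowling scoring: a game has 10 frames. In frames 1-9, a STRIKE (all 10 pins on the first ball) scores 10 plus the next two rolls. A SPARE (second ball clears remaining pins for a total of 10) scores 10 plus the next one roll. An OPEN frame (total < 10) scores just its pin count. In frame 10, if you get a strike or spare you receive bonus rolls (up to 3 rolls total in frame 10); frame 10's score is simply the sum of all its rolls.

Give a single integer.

Answer: 134

Derivation:
Frame 1: STRIKE. 10 + next two rolls (0+10) = 20. Cumulative: 20
Frame 2: SPARE (0+10=10). 10 + next roll (9) = 19. Cumulative: 39
Frame 3: SPARE (9+1=10). 10 + next roll (6) = 16. Cumulative: 55
Frame 4: OPEN (6+1=7). Cumulative: 62
Frame 5: STRIKE. 10 + next two rolls (9+0) = 19. Cumulative: 81
Frame 6: OPEN (9+0=9). Cumulative: 90
Frame 7: SPARE (3+7=10). 10 + next roll (9) = 19. Cumulative: 109
Frame 8: OPEN (9+0=9). Cumulative: 118
Frame 9: OPEN (0+5=5). Cumulative: 123
Frame 10: SPARE. Sum of all frame-10 rolls (3+7+1) = 11. Cumulative: 134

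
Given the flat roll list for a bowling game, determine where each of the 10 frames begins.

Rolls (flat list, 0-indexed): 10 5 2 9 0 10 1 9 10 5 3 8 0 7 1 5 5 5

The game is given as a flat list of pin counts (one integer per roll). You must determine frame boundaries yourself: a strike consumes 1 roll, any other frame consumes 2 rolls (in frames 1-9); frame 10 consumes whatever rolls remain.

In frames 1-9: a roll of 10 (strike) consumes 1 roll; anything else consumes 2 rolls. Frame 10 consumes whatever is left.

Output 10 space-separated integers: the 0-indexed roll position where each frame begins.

Answer: 0 1 3 5 6 8 9 11 13 15

Derivation:
Frame 1 starts at roll index 0: roll=10 (strike), consumes 1 roll
Frame 2 starts at roll index 1: rolls=5,2 (sum=7), consumes 2 rolls
Frame 3 starts at roll index 3: rolls=9,0 (sum=9), consumes 2 rolls
Frame 4 starts at roll index 5: roll=10 (strike), consumes 1 roll
Frame 5 starts at roll index 6: rolls=1,9 (sum=10), consumes 2 rolls
Frame 6 starts at roll index 8: roll=10 (strike), consumes 1 roll
Frame 7 starts at roll index 9: rolls=5,3 (sum=8), consumes 2 rolls
Frame 8 starts at roll index 11: rolls=8,0 (sum=8), consumes 2 rolls
Frame 9 starts at roll index 13: rolls=7,1 (sum=8), consumes 2 rolls
Frame 10 starts at roll index 15: 3 remaining rolls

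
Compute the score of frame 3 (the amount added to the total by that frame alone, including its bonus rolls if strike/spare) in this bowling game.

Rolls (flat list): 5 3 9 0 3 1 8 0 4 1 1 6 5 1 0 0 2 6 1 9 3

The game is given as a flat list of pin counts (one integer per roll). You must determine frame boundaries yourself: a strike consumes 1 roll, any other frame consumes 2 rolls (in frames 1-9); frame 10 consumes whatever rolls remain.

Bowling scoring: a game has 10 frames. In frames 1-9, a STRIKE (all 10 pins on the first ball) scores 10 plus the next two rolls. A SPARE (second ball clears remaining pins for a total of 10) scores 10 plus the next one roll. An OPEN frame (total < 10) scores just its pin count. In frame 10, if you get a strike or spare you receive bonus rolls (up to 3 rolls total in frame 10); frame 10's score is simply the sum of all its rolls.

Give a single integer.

Frame 1: OPEN (5+3=8). Cumulative: 8
Frame 2: OPEN (9+0=9). Cumulative: 17
Frame 3: OPEN (3+1=4). Cumulative: 21
Frame 4: OPEN (8+0=8). Cumulative: 29
Frame 5: OPEN (4+1=5). Cumulative: 34

Answer: 4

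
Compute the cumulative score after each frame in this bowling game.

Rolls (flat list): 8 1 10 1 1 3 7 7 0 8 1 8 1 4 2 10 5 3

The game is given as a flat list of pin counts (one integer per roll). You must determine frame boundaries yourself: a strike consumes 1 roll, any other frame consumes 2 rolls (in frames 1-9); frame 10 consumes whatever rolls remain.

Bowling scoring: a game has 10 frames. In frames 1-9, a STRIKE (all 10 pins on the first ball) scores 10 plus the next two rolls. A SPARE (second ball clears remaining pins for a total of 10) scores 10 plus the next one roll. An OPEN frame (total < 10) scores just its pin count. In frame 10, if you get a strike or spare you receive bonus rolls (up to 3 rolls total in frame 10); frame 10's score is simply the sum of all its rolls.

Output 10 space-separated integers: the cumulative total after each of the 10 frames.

Frame 1: OPEN (8+1=9). Cumulative: 9
Frame 2: STRIKE. 10 + next two rolls (1+1) = 12. Cumulative: 21
Frame 3: OPEN (1+1=2). Cumulative: 23
Frame 4: SPARE (3+7=10). 10 + next roll (7) = 17. Cumulative: 40
Frame 5: OPEN (7+0=7). Cumulative: 47
Frame 6: OPEN (8+1=9). Cumulative: 56
Frame 7: OPEN (8+1=9). Cumulative: 65
Frame 8: OPEN (4+2=6). Cumulative: 71
Frame 9: STRIKE. 10 + next two rolls (5+3) = 18. Cumulative: 89
Frame 10: OPEN. Sum of all frame-10 rolls (5+3) = 8. Cumulative: 97

Answer: 9 21 23 40 47 56 65 71 89 97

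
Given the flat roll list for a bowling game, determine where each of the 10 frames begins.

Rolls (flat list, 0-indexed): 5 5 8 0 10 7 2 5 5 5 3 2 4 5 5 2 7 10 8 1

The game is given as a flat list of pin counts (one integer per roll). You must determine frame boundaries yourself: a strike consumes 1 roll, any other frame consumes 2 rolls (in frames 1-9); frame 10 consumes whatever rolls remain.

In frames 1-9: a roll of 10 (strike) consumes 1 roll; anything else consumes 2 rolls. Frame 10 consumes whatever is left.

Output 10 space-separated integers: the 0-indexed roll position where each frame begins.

Answer: 0 2 4 5 7 9 11 13 15 17

Derivation:
Frame 1 starts at roll index 0: rolls=5,5 (sum=10), consumes 2 rolls
Frame 2 starts at roll index 2: rolls=8,0 (sum=8), consumes 2 rolls
Frame 3 starts at roll index 4: roll=10 (strike), consumes 1 roll
Frame 4 starts at roll index 5: rolls=7,2 (sum=9), consumes 2 rolls
Frame 5 starts at roll index 7: rolls=5,5 (sum=10), consumes 2 rolls
Frame 6 starts at roll index 9: rolls=5,3 (sum=8), consumes 2 rolls
Frame 7 starts at roll index 11: rolls=2,4 (sum=6), consumes 2 rolls
Frame 8 starts at roll index 13: rolls=5,5 (sum=10), consumes 2 rolls
Frame 9 starts at roll index 15: rolls=2,7 (sum=9), consumes 2 rolls
Frame 10 starts at roll index 17: 3 remaining rolls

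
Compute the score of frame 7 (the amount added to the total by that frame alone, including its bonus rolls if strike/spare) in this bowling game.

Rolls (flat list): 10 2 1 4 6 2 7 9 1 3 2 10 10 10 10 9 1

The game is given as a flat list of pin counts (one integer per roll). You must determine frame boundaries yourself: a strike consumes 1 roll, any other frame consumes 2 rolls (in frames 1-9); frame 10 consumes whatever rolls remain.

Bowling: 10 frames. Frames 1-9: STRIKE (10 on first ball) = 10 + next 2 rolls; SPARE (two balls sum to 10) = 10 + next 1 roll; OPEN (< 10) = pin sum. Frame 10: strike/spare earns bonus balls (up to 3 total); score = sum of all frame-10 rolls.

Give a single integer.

Frame 1: STRIKE. 10 + next two rolls (2+1) = 13. Cumulative: 13
Frame 2: OPEN (2+1=3). Cumulative: 16
Frame 3: SPARE (4+6=10). 10 + next roll (2) = 12. Cumulative: 28
Frame 4: OPEN (2+7=9). Cumulative: 37
Frame 5: SPARE (9+1=10). 10 + next roll (3) = 13. Cumulative: 50
Frame 6: OPEN (3+2=5). Cumulative: 55
Frame 7: STRIKE. 10 + next two rolls (10+10) = 30. Cumulative: 85
Frame 8: STRIKE. 10 + next two rolls (10+10) = 30. Cumulative: 115
Frame 9: STRIKE. 10 + next two rolls (10+9) = 29. Cumulative: 144

Answer: 30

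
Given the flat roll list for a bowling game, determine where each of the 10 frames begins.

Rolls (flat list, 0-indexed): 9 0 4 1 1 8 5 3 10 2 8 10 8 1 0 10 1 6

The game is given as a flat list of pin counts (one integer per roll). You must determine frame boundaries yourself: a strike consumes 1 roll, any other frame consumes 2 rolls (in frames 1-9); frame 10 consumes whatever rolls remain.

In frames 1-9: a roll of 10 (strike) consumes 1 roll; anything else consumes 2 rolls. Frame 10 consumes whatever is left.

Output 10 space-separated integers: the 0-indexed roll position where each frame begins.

Answer: 0 2 4 6 8 9 11 12 14 16

Derivation:
Frame 1 starts at roll index 0: rolls=9,0 (sum=9), consumes 2 rolls
Frame 2 starts at roll index 2: rolls=4,1 (sum=5), consumes 2 rolls
Frame 3 starts at roll index 4: rolls=1,8 (sum=9), consumes 2 rolls
Frame 4 starts at roll index 6: rolls=5,3 (sum=8), consumes 2 rolls
Frame 5 starts at roll index 8: roll=10 (strike), consumes 1 roll
Frame 6 starts at roll index 9: rolls=2,8 (sum=10), consumes 2 rolls
Frame 7 starts at roll index 11: roll=10 (strike), consumes 1 roll
Frame 8 starts at roll index 12: rolls=8,1 (sum=9), consumes 2 rolls
Frame 9 starts at roll index 14: rolls=0,10 (sum=10), consumes 2 rolls
Frame 10 starts at roll index 16: 2 remaining rolls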